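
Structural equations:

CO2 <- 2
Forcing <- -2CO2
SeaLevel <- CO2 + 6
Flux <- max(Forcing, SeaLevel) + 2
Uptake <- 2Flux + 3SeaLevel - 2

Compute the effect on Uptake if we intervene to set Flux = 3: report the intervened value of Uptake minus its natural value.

-14

Intervening sets Flux = 3 and removes its equation (Flux <- max(Forcing, SeaLevel) + 2).
SeaLevel = CO2 + 6  [with CO2=2]  = 8
Uptake = 2Flux + 3SeaLevel - 2  [with Flux=3, SeaLevel=8]  = 28
Without intervention: Forcing = -2CO2  [with CO2=2]  = -4; SeaLevel = CO2 + 6  [with CO2=2]  = 8; Flux = max(Forcing, SeaLevel) + 2  [with Forcing=-4, SeaLevel=8]  = 10; Uptake = 2Flux + 3SeaLevel - 2  [with Flux=10, SeaLevel=8]  = 42.
Change = 28 − 42 = -14.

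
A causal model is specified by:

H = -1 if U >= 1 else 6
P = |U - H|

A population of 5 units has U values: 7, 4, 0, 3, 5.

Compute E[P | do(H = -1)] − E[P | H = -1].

-0.95

Under do(H=-1), H's equation is replaced by H=-1 for every unit. Per-unit P: 8, 5, 1, 4, 6. Mean = 4.8.
E[P|H=-1] averages over only the 4 units with H=-1 (U = 7, 4, 3, 5): P = 8, 5, 4, 6, mean 5.75.
Difference = 4.8 − 5.75 = -0.95.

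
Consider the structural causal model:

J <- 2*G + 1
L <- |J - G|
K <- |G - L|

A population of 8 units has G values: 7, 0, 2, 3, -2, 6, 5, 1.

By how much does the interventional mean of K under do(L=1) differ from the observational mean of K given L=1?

0.75

Every unit gets L=1 under the intervention. K values become 6, 1, 1, 2, 3, 5, 4, 0; E[K|do(L=1)] = 2.75.
Observing L=1 restricts to units where L's equation naturally yields 1: G ∈ {0, -2}. In that subpopulation K = 1, 3, mean 2.
Difference = 2.75 − 2 = 0.75.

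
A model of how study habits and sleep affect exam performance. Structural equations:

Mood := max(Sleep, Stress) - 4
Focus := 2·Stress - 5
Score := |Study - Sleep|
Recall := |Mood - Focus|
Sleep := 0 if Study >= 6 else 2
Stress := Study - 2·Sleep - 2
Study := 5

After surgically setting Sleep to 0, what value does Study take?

5

Under do(Sleep=0), the mechanism Sleep := 0 if Study >= 6 else 2 is discarded; Sleep is fixed at 0.
Study is not downstream of the intervention, so its value is determined by the original equations.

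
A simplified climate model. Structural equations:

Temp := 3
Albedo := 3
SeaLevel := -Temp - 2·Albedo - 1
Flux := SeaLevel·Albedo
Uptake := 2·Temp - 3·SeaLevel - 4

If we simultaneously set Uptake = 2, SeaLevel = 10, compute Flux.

30

Under do(Uptake = 2, SeaLevel = 10), each intervened variable's structural equation is replaced by its fixed value.
Flux = SeaLevel·Albedo  [with SeaLevel=10, Albedo=3]  = 30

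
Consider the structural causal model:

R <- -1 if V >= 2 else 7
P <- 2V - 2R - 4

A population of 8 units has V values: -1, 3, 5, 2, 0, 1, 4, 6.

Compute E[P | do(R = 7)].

The intervention sets R=7 in all 8 units regardless of V. Recomputing P per unit gives -20, -12, -8, -14, -18, -16, -10, -6; average -13.

-13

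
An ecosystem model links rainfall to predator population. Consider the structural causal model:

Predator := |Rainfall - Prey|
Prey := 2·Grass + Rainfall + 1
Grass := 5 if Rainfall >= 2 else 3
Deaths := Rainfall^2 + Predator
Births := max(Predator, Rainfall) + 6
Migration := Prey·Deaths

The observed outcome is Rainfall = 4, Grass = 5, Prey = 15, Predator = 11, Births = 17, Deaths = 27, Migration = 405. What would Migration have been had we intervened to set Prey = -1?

The intervention breaks the incoming arrows to Prey: Prey := 2·Grass + Rainfall + 1 no longer applies, and Prey = -1.
Predator = |Rainfall - Prey|  [with Rainfall=4, Prey=-1]  = 5
Deaths = Rainfall^2 + Predator  [with Rainfall=4, Predator=5]  = 21
Migration = Prey·Deaths  [with Prey=-1, Deaths=21]  = -21

-21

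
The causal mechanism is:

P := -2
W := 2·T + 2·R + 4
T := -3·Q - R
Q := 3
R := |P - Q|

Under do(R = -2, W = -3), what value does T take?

The joint intervention fixes R = -2, W = -3, removing each variable's own equation.
T = -3·Q - R  [with Q=3, R=-2]  = -7

-7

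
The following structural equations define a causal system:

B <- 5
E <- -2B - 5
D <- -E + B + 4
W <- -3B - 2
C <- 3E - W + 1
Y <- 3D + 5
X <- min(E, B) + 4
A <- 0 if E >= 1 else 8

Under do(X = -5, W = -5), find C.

-39

Under do(X = -5, W = -5), each intervened variable's structural equation is replaced by its fixed value.
E = -2B - 5  [with B=5]  = -15
C = 3E - W + 1  [with E=-15, W=-5]  = -39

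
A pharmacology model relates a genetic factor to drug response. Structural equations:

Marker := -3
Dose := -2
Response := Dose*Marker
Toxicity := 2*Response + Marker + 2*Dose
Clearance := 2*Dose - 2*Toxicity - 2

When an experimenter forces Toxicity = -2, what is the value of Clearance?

-2

Intervening sets Toxicity = -2 and removes its equation (Toxicity := 2*Response + Marker + 2*Dose).
Clearance = 2*Dose - 2*Toxicity - 2  [with Dose=-2, Toxicity=-2]  = -2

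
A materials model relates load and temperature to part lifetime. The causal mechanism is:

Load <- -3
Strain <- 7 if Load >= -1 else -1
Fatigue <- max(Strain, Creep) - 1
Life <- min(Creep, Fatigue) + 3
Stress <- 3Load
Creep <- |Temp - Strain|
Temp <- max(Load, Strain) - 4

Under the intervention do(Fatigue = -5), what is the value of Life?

-2

Intervening sets Fatigue = -5 and removes its equation (Fatigue <- max(Strain, Creep) - 1).
Strain = 7 if Load >= -1 else -1  [with Load=-3]  = -1
Temp = max(Load, Strain) - 4  [with Load=-3, Strain=-1]  = -5
Creep = |Temp - Strain|  [with Temp=-5, Strain=-1]  = 4
Life = min(Creep, Fatigue) + 3  [with Creep=4, Fatigue=-5]  = -2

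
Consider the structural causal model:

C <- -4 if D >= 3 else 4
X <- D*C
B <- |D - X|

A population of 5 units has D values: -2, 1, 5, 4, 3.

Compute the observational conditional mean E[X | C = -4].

Conditioning on C=-4 selects the 3 unit(s) with D ∈ {5, 4, 3}. Their X values: -20, -16, -12. Mean = -16.

-16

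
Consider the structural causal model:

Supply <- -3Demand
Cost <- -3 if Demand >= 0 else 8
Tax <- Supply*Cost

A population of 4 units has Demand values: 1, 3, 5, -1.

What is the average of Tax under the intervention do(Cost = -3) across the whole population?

Every unit gets Cost=-3 under the intervention. Tax values become 9, 27, 45, -9; E[Tax|do(Cost=-3)] = 18.

18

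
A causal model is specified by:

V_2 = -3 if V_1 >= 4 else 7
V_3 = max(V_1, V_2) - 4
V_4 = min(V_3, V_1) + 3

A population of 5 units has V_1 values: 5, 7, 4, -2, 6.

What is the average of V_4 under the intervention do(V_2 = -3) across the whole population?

3

Under do(V_2=-3), V_2's equation is replaced by V_2=-3 for every unit. Per-unit V_4: 4, 6, 3, -3, 5. Mean = 3.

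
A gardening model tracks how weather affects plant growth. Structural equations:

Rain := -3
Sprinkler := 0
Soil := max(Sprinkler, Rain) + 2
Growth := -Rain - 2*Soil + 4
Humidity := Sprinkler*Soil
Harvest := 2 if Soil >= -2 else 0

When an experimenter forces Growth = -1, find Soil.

Under do(Growth=-1), the mechanism Growth := -Rain - 2*Soil + 4 is discarded; Growth is fixed at -1.
Since Soil is not a descendant of the intervened variable, it is unaffected.
Soil = max(Sprinkler, Rain) + 2  [with Sprinkler=0, Rain=-3]  = 2

2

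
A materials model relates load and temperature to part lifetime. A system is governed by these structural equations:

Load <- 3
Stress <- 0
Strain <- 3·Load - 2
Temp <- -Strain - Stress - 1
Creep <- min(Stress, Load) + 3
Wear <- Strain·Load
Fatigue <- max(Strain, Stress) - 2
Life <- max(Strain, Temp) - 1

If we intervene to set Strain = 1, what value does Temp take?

-2

The intervention breaks the incoming arrows to Strain: Strain <- 3·Load - 2 no longer applies, and Strain = 1.
Temp = -Strain - Stress - 1  [with Strain=1, Stress=0]  = -2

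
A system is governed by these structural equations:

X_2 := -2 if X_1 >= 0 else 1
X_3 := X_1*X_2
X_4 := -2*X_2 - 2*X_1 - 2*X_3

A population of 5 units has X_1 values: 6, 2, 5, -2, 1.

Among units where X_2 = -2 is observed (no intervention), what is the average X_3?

-7

Conditioning on X_2=-2 selects the 4 unit(s) with X_1 ∈ {6, 2, 5, 1}. Their X_3 values: -12, -4, -10, -2. Mean = -7.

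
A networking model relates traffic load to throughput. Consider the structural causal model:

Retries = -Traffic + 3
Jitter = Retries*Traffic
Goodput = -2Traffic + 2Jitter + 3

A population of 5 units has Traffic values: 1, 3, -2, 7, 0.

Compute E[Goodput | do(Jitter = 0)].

-0.6

do(Jitter=0) breaks Jitter's dependence on Traffic. With Jitter=0 fixed, Goodput across the units is 1, -3, 7, -11, 3, mean -0.6.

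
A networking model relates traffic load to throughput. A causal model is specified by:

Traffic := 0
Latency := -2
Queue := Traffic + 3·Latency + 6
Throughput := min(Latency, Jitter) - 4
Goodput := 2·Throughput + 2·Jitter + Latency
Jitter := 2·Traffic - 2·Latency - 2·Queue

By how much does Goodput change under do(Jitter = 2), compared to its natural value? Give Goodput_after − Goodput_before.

-4

Under do(Jitter=2), the mechanism Jitter := 2·Traffic - 2·Latency - 2·Queue is discarded; Jitter is fixed at 2.
Throughput = min(Latency, Jitter) - 4  [with Latency=-2, Jitter=2]  = -6
Goodput = 2·Throughput + 2·Jitter + Latency  [with Throughput=-6, Jitter=2, Latency=-2]  = -10
Without intervention: Queue = Traffic + 3·Latency + 6  [with Traffic=0, Latency=-2]  = 0; Jitter = 2·Traffic - 2·Latency - 2·Queue  [with Traffic=0, Latency=-2, Queue=0]  = 4; Throughput = min(Latency, Jitter) - 4  [with Latency=-2, Jitter=4]  = -6; Goodput = 2·Throughput + 2·Jitter + Latency  [with Throughput=-6, Jitter=4, Latency=-2]  = -6.
Change = -10 − (-6) = -4.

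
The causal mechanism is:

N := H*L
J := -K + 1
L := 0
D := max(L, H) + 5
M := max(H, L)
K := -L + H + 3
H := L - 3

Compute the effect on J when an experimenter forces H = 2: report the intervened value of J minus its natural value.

Under do(H=2), the mechanism H := L - 3 is discarded; H is fixed at 2.
K = -L + H + 3  [with L=0, H=2]  = 5
J = -K + 1  [with K=5]  = -4
Without intervention: H = L - 3  [with L=0]  = -3; K = -L + H + 3  [with L=0, H=-3]  = 0; J = -K + 1  [with K=0]  = 1.
Change = -4 − 1 = -5.

-5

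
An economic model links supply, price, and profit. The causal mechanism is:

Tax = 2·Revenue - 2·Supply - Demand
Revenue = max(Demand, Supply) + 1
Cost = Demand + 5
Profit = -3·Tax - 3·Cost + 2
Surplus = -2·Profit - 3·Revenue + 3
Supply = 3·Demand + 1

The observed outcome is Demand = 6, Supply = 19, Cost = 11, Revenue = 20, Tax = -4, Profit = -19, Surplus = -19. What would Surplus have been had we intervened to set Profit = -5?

-47

Intervening sets Profit = -5 and removes its equation (Profit = -3·Tax - 3·Cost + 2).
Supply = 3·Demand + 1  [with Demand=6]  = 19
Revenue = max(Demand, Supply) + 1  [with Demand=6, Supply=19]  = 20
Surplus = -2·Profit - 3·Revenue + 3  [with Profit=-5, Revenue=20]  = -47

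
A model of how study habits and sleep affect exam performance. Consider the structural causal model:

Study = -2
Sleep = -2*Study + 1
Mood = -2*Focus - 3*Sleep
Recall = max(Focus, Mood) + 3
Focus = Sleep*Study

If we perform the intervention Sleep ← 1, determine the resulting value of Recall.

4

do(Sleep=1) replaces the equation Sleep = -2*Study + 1 with the constant Sleep = 1.
Focus = Sleep*Study  [with Sleep=1, Study=-2]  = -2
Mood = -2*Focus - 3*Sleep  [with Focus=-2, Sleep=1]  = 1
Recall = max(Focus, Mood) + 3  [with Focus=-2, Mood=1]  = 4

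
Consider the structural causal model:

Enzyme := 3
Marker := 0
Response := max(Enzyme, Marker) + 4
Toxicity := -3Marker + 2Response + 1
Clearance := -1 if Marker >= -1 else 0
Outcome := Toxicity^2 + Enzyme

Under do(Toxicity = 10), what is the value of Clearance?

Intervening sets Toxicity = 10 and removes its equation (Toxicity := -3Marker + 2Response + 1).
No directed path runs from Toxicity to Clearance, so Clearance keeps its natural value.
Clearance = -1 if Marker >= -1 else 0  [with Marker=0]  = -1

-1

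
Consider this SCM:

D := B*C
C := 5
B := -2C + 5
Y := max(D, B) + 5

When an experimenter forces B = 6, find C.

Under do(B=6), the mechanism B := -2C + 5 is discarded; B is fixed at 6.
C is not downstream of the intervention, so its value is determined by the original equations.

5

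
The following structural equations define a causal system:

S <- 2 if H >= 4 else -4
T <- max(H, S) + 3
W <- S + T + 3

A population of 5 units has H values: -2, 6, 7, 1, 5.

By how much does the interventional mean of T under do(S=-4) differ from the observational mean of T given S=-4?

3.9

The intervention sets S=-4 in all 5 units regardless of H. Recomputing T per unit gives 1, 9, 10, 4, 8; average 6.4.
Conditioning on S=-4 selects the 2 unit(s) with H ∈ {-2, 1}. Their T values: 1, 4. Mean = 2.5.
Difference = 6.4 − 2.5 = 3.9.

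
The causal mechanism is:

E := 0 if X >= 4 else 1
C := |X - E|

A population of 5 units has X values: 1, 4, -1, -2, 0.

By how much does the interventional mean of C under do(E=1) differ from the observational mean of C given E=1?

0.3

do(E=1) breaks E's dependence on X. With E=1 fixed, C across the units is 0, 3, 2, 3, 1, mean 1.8.
Observing E=1 restricts to units where E's equation naturally yields 1: X ∈ {1, -1, -2, 0}. In that subpopulation C = 0, 2, 3, 1, mean 1.5.
Difference = 1.8 − 1.5 = 0.3.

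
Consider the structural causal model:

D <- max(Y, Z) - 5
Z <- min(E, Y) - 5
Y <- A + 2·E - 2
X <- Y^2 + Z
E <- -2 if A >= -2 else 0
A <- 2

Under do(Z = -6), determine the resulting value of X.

10

Intervening sets Z = -6 and removes its equation (Z <- min(E, Y) - 5).
E = -2 if A >= -2 else 0  [with A=2]  = -2
Y = A + 2·E - 2  [with A=2, E=-2]  = -4
X = Y^2 + Z  [with Y=-4, Z=-6]  = 10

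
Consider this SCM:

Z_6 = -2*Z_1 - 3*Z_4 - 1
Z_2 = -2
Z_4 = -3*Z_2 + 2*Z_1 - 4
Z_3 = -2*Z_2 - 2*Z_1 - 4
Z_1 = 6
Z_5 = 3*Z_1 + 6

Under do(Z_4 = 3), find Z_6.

Under do(Z_4=3), the mechanism Z_4 = -3*Z_2 + 2*Z_1 - 4 is discarded; Z_4 is fixed at 3.
Z_6 = -2*Z_1 - 3*Z_4 - 1  [with Z_1=6, Z_4=3]  = -22

-22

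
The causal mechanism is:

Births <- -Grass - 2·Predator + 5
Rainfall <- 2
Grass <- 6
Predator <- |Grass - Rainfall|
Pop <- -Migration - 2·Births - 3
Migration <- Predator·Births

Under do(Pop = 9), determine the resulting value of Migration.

-36

do(Pop=9) replaces the equation Pop <- -Migration - 2·Births - 3 with the constant Pop = 9.
Since Migration is not a descendant of the intervened variable, it is unaffected.
Predator = |Grass - Rainfall|  [with Grass=6, Rainfall=2]  = 4
Births = -Grass - 2·Predator + 5  [with Grass=6, Predator=4]  = -9
Migration = Predator·Births  [with Predator=4, Births=-9]  = -36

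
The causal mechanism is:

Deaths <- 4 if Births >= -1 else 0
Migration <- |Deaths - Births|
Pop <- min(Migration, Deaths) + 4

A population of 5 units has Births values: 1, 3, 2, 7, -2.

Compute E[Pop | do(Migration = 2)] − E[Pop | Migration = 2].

do(Migration=2) breaks Migration's dependence on Births. With Migration=2 fixed, Pop across the units is 6, 6, 6, 6, 4, mean 5.6.
Conditioning on Migration=2 selects the 2 unit(s) with Births ∈ {2, -2}. Their Pop values: 6, 4. Mean = 5.
Difference = 5.6 − 5 = 0.6.

0.6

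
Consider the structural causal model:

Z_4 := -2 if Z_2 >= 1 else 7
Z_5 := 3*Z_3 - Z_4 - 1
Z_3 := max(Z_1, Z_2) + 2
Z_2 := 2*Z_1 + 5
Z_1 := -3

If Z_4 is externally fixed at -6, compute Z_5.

8

Intervening sets Z_4 = -6 and removes its equation (Z_4 := -2 if Z_2 >= 1 else 7).
Z_2 = 2*Z_1 + 5  [with Z_1=-3]  = -1
Z_3 = max(Z_1, Z_2) + 2  [with Z_1=-3, Z_2=-1]  = 1
Z_5 = 3*Z_3 - Z_4 - 1  [with Z_3=1, Z_4=-6]  = 8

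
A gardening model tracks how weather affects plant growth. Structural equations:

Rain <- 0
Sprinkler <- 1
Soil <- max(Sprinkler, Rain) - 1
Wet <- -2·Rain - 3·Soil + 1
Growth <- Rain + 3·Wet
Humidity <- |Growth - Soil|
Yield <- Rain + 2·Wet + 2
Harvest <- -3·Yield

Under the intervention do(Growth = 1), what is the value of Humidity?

1

The intervention breaks the incoming arrows to Growth: Growth <- Rain + 3·Wet no longer applies, and Growth = 1.
Soil = max(Sprinkler, Rain) - 1  [with Sprinkler=1, Rain=0]  = 0
Humidity = |Growth - Soil|  [with Growth=1, Soil=0]  = 1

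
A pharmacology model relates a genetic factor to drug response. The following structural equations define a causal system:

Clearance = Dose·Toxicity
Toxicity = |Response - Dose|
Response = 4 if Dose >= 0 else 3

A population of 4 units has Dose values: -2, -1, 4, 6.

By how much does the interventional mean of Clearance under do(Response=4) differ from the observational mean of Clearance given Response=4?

do(Response=4) breaks Response's dependence on Dose. With Response=4 fixed, Clearance across the units is -12, -5, 0, 12, mean -1.25.
Conditioning on Response=4 selects the 2 unit(s) with Dose ∈ {4, 6}. Their Clearance values: 0, 12. Mean = 6.
Difference = -1.25 − 6 = -7.25.

-7.25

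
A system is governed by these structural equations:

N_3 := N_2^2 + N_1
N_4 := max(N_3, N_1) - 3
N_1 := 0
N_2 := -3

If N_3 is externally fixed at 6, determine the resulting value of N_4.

The intervention breaks the incoming arrows to N_3: N_3 := N_2^2 + N_1 no longer applies, and N_3 = 6.
N_4 = max(N_3, N_1) - 3  [with N_3=6, N_1=0]  = 3

3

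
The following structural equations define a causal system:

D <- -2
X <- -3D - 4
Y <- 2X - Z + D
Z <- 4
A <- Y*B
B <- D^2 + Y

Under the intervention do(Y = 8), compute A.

96

Under do(Y=8), the mechanism Y <- 2X - Z + D is discarded; Y is fixed at 8.
B = D^2 + Y  [with D=-2, Y=8]  = 12
A = Y*B  [with Y=8, B=12]  = 96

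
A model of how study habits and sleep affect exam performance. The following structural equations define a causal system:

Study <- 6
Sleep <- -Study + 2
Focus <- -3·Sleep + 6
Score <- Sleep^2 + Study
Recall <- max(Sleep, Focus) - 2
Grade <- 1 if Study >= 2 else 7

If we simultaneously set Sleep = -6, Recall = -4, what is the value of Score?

42

The joint intervention fixes Sleep = -6, Recall = -4, removing each variable's own equation.
Score = Sleep^2 + Study  [with Sleep=-6, Study=6]  = 42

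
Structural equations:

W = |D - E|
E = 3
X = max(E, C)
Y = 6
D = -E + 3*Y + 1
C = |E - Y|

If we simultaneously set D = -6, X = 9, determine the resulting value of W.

Setting D = -6, X = 9 by intervention discards those variables' equations.
W = |D - E|  [with D=-6, E=3]  = 9

9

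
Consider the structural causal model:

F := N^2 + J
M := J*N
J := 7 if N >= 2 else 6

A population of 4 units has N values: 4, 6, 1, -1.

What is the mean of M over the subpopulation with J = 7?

Observing J=7 restricts to units where J's equation naturally yields 7: N ∈ {4, 6}. In that subpopulation M = 28, 42, mean 35.

35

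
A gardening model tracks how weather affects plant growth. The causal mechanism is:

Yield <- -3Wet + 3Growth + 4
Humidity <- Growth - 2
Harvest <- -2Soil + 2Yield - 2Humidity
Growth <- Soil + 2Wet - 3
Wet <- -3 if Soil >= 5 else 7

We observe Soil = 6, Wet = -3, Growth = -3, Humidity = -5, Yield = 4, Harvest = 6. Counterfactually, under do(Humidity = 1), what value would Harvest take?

Under do(Humidity=1), the mechanism Humidity <- Growth - 2 is discarded; Humidity is fixed at 1.
Wet = -3 if Soil >= 5 else 7  [with Soil=6]  = -3
Growth = Soil + 2Wet - 3  [with Soil=6, Wet=-3]  = -3
Yield = -3Wet + 3Growth + 4  [with Wet=-3, Growth=-3]  = 4
Harvest = -2Soil + 2Yield - 2Humidity  [with Soil=6, Yield=4, Humidity=1]  = -6

-6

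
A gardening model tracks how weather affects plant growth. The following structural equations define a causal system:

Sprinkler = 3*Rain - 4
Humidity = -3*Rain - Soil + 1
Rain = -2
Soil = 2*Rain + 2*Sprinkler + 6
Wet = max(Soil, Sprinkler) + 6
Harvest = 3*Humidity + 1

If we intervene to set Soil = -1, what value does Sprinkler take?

Under do(Soil=-1), the mechanism Soil = 2*Rain + 2*Sprinkler + 6 is discarded; Soil is fixed at -1.
Since Sprinkler is not a descendant of the intervened variable, it is unaffected.
Sprinkler = 3*Rain - 4  [with Rain=-2]  = -10

-10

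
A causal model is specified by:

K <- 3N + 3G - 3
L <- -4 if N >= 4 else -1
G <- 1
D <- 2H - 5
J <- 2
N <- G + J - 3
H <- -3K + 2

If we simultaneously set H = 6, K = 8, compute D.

Setting H = 6, K = 8 by intervention discards those variables' equations.
D = 2H - 5  [with H=6]  = 7

7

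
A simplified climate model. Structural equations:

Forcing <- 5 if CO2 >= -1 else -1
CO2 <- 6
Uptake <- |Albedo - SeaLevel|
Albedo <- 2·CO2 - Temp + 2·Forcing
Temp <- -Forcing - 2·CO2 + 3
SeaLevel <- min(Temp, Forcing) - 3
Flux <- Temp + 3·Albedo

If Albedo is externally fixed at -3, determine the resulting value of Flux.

-23

Under do(Albedo=-3), the mechanism Albedo <- 2·CO2 - Temp + 2·Forcing is discarded; Albedo is fixed at -3.
Forcing = 5 if CO2 >= -1 else -1  [with CO2=6]  = 5
Temp = -Forcing - 2·CO2 + 3  [with Forcing=5, CO2=6]  = -14
Flux = Temp + 3·Albedo  [with Temp=-14, Albedo=-3]  = -23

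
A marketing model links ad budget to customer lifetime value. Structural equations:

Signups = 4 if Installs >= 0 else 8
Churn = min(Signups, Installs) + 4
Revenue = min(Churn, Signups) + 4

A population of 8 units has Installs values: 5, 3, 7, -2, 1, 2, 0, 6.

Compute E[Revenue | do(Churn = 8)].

8.5

Every unit gets Churn=8 under the intervention. Revenue values become 8, 8, 8, 12, 8, 8, 8, 8; E[Revenue|do(Churn=8)] = 8.5.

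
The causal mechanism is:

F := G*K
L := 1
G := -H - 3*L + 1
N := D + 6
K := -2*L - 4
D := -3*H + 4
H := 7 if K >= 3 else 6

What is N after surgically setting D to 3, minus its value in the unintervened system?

Under do(D=3), the mechanism D := -3*H + 4 is discarded; D is fixed at 3.
N = D + 6  [with D=3]  = 9
Without intervention: K = -2*L - 4  [with L=1]  = -6; H = 7 if K >= 3 else 6  [with K=-6]  = 6; D = -3*H + 4  [with H=6]  = -14; N = D + 6  [with D=-14]  = -8.
Change = 9 − (-8) = 17.

17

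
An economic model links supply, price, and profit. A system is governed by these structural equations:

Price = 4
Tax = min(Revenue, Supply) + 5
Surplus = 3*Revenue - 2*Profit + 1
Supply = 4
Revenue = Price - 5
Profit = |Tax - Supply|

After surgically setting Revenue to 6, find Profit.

do(Revenue=6) replaces the equation Revenue = Price - 5 with the constant Revenue = 6.
Tax = min(Revenue, Supply) + 5  [with Revenue=6, Supply=4]  = 9
Profit = |Tax - Supply|  [with Tax=9, Supply=4]  = 5

5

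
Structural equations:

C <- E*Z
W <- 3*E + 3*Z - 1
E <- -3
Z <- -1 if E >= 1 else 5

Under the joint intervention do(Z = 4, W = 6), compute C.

Setting Z = 4, W = 6 by intervention discards those variables' equations.
C = E*Z  [with E=-3, Z=4]  = -12

-12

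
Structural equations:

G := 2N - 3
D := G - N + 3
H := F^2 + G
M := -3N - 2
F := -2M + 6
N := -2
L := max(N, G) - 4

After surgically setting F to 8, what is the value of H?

Intervening sets F = 8 and removes its equation (F := -2M + 6).
G = 2N - 3  [with N=-2]  = -7
H = F^2 + G  [with F=8, G=-7]  = 57

57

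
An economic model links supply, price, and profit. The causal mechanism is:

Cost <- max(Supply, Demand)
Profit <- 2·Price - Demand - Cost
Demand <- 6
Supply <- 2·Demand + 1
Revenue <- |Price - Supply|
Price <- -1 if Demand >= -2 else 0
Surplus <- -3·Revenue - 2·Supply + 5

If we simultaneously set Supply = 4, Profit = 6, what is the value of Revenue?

The joint intervention fixes Supply = 4, Profit = 6, removing each variable's own equation.
Price = -1 if Demand >= -2 else 0  [with Demand=6]  = -1
Revenue = |Price - Supply|  [with Price=-1, Supply=4]  = 5

5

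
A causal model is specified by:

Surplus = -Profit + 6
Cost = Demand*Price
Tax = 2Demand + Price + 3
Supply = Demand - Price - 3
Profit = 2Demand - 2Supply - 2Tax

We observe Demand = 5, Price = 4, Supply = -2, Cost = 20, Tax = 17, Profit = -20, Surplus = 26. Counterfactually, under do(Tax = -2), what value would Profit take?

18

The intervention breaks the incoming arrows to Tax: Tax = 2Demand + Price + 3 no longer applies, and Tax = -2.
Supply = Demand - Price - 3  [with Demand=5, Price=4]  = -2
Profit = 2Demand - 2Supply - 2Tax  [with Demand=5, Supply=-2, Tax=-2]  = 18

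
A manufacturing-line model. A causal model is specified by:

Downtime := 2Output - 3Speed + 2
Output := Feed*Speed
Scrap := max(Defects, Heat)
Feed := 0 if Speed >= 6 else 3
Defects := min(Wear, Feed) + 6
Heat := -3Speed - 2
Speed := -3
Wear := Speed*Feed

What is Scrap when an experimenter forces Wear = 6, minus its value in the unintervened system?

Under do(Wear=6), the mechanism Wear := Speed*Feed is discarded; Wear is fixed at 6.
Feed = 0 if Speed >= 6 else 3  [with Speed=-3]  = 3
Heat = -3Speed - 2  [with Speed=-3]  = 7
Defects = min(Wear, Feed) + 6  [with Wear=6, Feed=3]  = 9
Scrap = max(Defects, Heat)  [with Defects=9, Heat=7]  = 9
Without intervention: Feed = 0 if Speed >= 6 else 3  [with Speed=-3]  = 3; Heat = -3Speed - 2  [with Speed=-3]  = 7; Wear = Speed*Feed  [with Speed=-3, Feed=3]  = -9; Defects = min(Wear, Feed) + 6  [with Wear=-9, Feed=3]  = -3; Scrap = max(Defects, Heat)  [with Defects=-3, Heat=7]  = 7.
Change = 9 − 7 = 2.

2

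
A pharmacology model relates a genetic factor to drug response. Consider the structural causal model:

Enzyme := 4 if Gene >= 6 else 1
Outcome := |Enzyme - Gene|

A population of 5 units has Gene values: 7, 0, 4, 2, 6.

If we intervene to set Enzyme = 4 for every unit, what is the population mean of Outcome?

The intervention sets Enzyme=4 in all 5 units regardless of Gene. Recomputing Outcome per unit gives 3, 4, 0, 2, 2; average 2.2.

2.2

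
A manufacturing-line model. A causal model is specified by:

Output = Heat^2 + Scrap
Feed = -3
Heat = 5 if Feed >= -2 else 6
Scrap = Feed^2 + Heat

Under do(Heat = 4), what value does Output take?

29

Under do(Heat=4), the mechanism Heat = 5 if Feed >= -2 else 6 is discarded; Heat is fixed at 4.
Scrap = Feed^2 + Heat  [with Feed=-3, Heat=4]  = 13
Output = Heat^2 + Scrap  [with Heat=4, Scrap=13]  = 29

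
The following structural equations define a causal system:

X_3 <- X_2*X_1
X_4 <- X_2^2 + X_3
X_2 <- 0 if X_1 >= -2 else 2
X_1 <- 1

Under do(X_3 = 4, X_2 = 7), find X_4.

The joint intervention fixes X_3 = 4, X_2 = 7, removing each variable's own equation.
X_4 = X_2^2 + X_3  [with X_2=7, X_3=4]  = 53

53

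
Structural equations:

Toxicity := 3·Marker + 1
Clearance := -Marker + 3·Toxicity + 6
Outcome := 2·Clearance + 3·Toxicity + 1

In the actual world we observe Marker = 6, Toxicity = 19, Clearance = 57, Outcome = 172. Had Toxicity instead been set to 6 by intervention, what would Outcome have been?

55

Under do(Toxicity=6), the mechanism Toxicity := 3·Marker + 1 is discarded; Toxicity is fixed at 6.
Clearance = -Marker + 3·Toxicity + 6  [with Marker=6, Toxicity=6]  = 18
Outcome = 2·Clearance + 3·Toxicity + 1  [with Clearance=18, Toxicity=6]  = 55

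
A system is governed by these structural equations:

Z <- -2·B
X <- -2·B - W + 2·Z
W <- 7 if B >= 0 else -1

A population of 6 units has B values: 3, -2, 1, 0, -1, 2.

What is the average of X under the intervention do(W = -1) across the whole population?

Every unit gets W=-1 under the intervention. X values become -17, 13, -5, 1, 7, -11; E[X|do(W=-1)] = -2.

-2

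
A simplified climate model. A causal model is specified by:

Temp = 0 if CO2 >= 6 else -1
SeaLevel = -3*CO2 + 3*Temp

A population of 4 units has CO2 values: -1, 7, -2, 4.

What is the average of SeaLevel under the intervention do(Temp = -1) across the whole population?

The intervention sets Temp=-1 in all 4 units regardless of CO2. Recomputing SeaLevel per unit gives 0, -24, 3, -15; average -9.

-9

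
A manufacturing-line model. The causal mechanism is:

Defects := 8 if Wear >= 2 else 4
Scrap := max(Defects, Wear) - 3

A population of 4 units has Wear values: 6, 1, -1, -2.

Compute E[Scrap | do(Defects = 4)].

do(Defects=4) breaks Defects's dependence on Wear. With Defects=4 fixed, Scrap across the units is 3, 1, 1, 1, mean 1.5.

1.5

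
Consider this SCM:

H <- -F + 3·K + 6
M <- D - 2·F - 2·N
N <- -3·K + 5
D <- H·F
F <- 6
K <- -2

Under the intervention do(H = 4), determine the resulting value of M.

-10

Under do(H=4), the mechanism H <- -F + 3·K + 6 is discarded; H is fixed at 4.
N = -3·K + 5  [with K=-2]  = 11
D = H·F  [with H=4, F=6]  = 24
M = D - 2·F - 2·N  [with D=24, F=6, N=11]  = -10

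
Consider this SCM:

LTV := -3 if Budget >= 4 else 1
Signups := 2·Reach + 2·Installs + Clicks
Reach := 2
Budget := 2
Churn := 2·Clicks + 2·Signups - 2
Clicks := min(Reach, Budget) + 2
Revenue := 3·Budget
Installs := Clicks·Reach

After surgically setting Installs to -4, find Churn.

Under do(Installs=-4), the mechanism Installs := Clicks·Reach is discarded; Installs is fixed at -4.
Clicks = min(Reach, Budget) + 2  [with Reach=2, Budget=2]  = 4
Signups = 2·Reach + 2·Installs + Clicks  [with Reach=2, Installs=-4, Clicks=4]  = 0
Churn = 2·Clicks + 2·Signups - 2  [with Clicks=4, Signups=0]  = 6

6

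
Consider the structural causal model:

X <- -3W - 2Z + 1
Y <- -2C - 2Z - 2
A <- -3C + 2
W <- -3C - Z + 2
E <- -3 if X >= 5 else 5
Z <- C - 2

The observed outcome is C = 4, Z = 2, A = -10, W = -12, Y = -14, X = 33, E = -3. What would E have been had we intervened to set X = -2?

Intervening sets X = -2 and removes its equation (X <- -3W - 2Z + 1).
E = -3 if X >= 5 else 5  [with X=-2]  = 5

5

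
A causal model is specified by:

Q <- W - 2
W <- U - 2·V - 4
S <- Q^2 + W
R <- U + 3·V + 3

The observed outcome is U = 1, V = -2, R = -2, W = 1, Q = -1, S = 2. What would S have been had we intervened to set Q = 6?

The intervention breaks the incoming arrows to Q: Q <- W - 2 no longer applies, and Q = 6.
W = U - 2·V - 4  [with U=1, V=-2]  = 1
S = Q^2 + W  [with Q=6, W=1]  = 37

37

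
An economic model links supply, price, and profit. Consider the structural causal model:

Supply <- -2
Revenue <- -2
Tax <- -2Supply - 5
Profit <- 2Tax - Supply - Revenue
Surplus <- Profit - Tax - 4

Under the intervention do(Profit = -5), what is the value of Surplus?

-8

Intervening sets Profit = -5 and removes its equation (Profit <- 2Tax - Supply - Revenue).
Tax = -2Supply - 5  [with Supply=-2]  = -1
Surplus = Profit - Tax - 4  [with Profit=-5, Tax=-1]  = -8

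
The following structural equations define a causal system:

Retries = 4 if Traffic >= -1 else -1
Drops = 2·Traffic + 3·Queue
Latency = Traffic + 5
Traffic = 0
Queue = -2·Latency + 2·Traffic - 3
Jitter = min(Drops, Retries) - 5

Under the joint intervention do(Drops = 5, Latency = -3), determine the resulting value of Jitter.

-1

The joint intervention fixes Drops = 5, Latency = -3, removing each variable's own equation.
Retries = 4 if Traffic >= -1 else -1  [with Traffic=0]  = 4
Jitter = min(Drops, Retries) - 5  [with Drops=5, Retries=4]  = -1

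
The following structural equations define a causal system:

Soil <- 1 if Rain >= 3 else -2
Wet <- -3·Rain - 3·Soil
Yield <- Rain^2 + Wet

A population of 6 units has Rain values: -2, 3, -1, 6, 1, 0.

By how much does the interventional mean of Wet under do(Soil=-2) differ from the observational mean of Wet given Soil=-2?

-5

Every unit gets Soil=-2 under the intervention. Wet values become 12, -3, 9, -12, 3, 6; E[Wet|do(Soil=-2)] = 2.5.
Conditioning on Soil=-2 selects the 4 unit(s) with Rain ∈ {-2, -1, 1, 0}. Their Wet values: 12, 9, 3, 6. Mean = 7.5.
Difference = 2.5 − 7.5 = -5.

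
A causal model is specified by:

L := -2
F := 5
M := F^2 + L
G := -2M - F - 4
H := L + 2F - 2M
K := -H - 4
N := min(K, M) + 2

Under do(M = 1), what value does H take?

do(M=1) replaces the equation M := F^2 + L with the constant M = 1.
H = L + 2F - 2M  [with L=-2, F=5, M=1]  = 6

6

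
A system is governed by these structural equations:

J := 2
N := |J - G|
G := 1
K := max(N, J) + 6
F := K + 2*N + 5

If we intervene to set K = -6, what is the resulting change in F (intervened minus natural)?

-14

Intervening sets K = -6 and removes its equation (K := max(N, J) + 6).
N = |J - G|  [with J=2, G=1]  = 1
F = K + 2*N + 5  [with K=-6, N=1]  = 1
Without intervention: N = |J - G|  [with J=2, G=1]  = 1; K = max(N, J) + 6  [with N=1, J=2]  = 8; F = K + 2*N + 5  [with K=8, N=1]  = 15.
Change = 1 − 15 = -14.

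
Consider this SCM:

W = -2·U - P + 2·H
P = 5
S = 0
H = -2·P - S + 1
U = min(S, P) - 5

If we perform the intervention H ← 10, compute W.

Intervening sets H = 10 and removes its equation (H = -2·P - S + 1).
U = min(S, P) - 5  [with S=0, P=5]  = -5
W = -2·U - P + 2·H  [with U=-5, P=5, H=10]  = 25

25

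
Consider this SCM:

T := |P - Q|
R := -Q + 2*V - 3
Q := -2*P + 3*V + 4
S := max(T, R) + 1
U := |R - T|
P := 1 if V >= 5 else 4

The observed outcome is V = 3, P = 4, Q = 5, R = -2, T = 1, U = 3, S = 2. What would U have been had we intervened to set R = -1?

2

Under do(R=-1), the mechanism R := -Q + 2*V - 3 is discarded; R is fixed at -1.
P = 1 if V >= 5 else 4  [with V=3]  = 4
Q = -2*P + 3*V + 4  [with P=4, V=3]  = 5
T = |P - Q|  [with P=4, Q=5]  = 1
U = |R - T|  [with R=-1, T=1]  = 2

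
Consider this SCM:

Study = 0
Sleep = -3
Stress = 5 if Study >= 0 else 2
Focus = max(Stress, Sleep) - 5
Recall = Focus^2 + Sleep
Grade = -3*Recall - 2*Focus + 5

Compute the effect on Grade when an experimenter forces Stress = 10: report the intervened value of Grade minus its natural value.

-85

The intervention breaks the incoming arrows to Stress: Stress = 5 if Study >= 0 else 2 no longer applies, and Stress = 10.
Focus = max(Stress, Sleep) - 5  [with Stress=10, Sleep=-3]  = 5
Recall = Focus^2 + Sleep  [with Focus=5, Sleep=-3]  = 22
Grade = -3*Recall - 2*Focus + 5  [with Recall=22, Focus=5]  = -71
Without intervention: Stress = 5 if Study >= 0 else 2  [with Study=0]  = 5; Focus = max(Stress, Sleep) - 5  [with Stress=5, Sleep=-3]  = 0; Recall = Focus^2 + Sleep  [with Focus=0, Sleep=-3]  = -3; Grade = -3*Recall - 2*Focus + 5  [with Recall=-3, Focus=0]  = 14.
Change = -71 − 14 = -85.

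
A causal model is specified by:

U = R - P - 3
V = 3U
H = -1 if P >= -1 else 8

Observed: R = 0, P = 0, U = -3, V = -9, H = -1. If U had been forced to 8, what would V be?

The intervention breaks the incoming arrows to U: U = R - P - 3 no longer applies, and U = 8.
V = 3U  [with U=8]  = 24

24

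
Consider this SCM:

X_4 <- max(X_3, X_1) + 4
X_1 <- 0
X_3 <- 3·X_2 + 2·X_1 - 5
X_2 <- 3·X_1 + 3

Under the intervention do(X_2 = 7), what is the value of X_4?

20

Under do(X_2=7), the mechanism X_2 <- 3·X_1 + 3 is discarded; X_2 is fixed at 7.
X_3 = 3·X_2 + 2·X_1 - 5  [with X_2=7, X_1=0]  = 16
X_4 = max(X_3, X_1) + 4  [with X_3=16, X_1=0]  = 20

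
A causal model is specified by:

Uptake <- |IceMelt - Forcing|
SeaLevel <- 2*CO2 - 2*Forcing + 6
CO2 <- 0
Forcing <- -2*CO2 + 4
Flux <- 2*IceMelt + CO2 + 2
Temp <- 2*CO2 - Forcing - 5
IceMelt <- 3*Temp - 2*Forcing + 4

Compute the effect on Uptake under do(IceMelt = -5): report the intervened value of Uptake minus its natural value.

The intervention breaks the incoming arrows to IceMelt: IceMelt <- 3*Temp - 2*Forcing + 4 no longer applies, and IceMelt = -5.
Forcing = -2*CO2 + 4  [with CO2=0]  = 4
Uptake = |IceMelt - Forcing|  [with IceMelt=-5, Forcing=4]  = 9
Without intervention: Forcing = -2*CO2 + 4  [with CO2=0]  = 4; Temp = 2*CO2 - Forcing - 5  [with CO2=0, Forcing=4]  = -9; IceMelt = 3*Temp - 2*Forcing + 4  [with Temp=-9, Forcing=4]  = -31; Uptake = |IceMelt - Forcing|  [with IceMelt=-31, Forcing=4]  = 35.
Change = 9 − 35 = -26.

-26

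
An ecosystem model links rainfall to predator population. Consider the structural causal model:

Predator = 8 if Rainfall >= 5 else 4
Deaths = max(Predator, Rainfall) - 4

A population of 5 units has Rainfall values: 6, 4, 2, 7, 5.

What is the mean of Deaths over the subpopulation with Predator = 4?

E[Deaths|Predator=4] averages over only the 2 units with Predator=4 (Rainfall = 4, 2): Deaths = 0, 0, mean 0.

0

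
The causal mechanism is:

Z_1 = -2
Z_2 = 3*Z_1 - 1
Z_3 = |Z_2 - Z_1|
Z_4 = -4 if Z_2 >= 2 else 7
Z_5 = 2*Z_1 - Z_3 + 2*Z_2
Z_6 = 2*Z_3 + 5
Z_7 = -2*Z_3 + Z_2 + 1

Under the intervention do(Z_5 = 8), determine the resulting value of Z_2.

Under do(Z_5=8), the mechanism Z_5 = 2*Z_1 - Z_3 + 2*Z_2 is discarded; Z_5 is fixed at 8.
No directed path runs from Z_5 to Z_2, so Z_2 keeps its natural value.
Z_2 = 3*Z_1 - 1  [with Z_1=-2]  = -7

-7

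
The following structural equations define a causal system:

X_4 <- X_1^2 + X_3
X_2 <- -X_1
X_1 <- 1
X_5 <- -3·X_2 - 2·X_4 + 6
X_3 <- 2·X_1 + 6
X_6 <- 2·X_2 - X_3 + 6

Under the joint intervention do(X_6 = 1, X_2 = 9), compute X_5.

The joint intervention fixes X_6 = 1, X_2 = 9, removing each variable's own equation.
X_3 = 2·X_1 + 6  [with X_1=1]  = 8
X_4 = X_1^2 + X_3  [with X_1=1, X_3=8]  = 9
X_5 = -3·X_2 - 2·X_4 + 6  [with X_2=9, X_4=9]  = -39

-39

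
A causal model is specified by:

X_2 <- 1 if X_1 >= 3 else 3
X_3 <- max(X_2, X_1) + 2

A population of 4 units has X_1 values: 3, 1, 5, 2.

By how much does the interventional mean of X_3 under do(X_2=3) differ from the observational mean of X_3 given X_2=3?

0.5

Every unit gets X_2=3 under the intervention. X_3 values become 5, 5, 7, 5; E[X_3|do(X_2=3)] = 5.5.
Conditioning on X_2=3 selects the 2 unit(s) with X_1 ∈ {1, 2}. Their X_3 values: 5, 5. Mean = 5.
Difference = 5.5 − 5 = 0.5.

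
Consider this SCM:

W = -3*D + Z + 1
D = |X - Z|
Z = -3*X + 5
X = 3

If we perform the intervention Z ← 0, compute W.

Under do(Z=0), the mechanism Z = -3*X + 5 is discarded; Z is fixed at 0.
D = |X - Z|  [with X=3, Z=0]  = 3
W = -3*D + Z + 1  [with D=3, Z=0]  = -8

-8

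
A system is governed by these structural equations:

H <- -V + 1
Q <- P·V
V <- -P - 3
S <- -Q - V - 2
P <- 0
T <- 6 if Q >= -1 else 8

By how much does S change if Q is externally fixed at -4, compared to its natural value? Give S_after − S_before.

The intervention breaks the incoming arrows to Q: Q <- P·V no longer applies, and Q = -4.
V = -P - 3  [with P=0]  = -3
S = -Q - V - 2  [with Q=-4, V=-3]  = 5
Without intervention: V = -P - 3  [with P=0]  = -3; Q = P·V  [with P=0, V=-3]  = 0; S = -Q - V - 2  [with Q=0, V=-3]  = 1.
Change = 5 − 1 = 4.

4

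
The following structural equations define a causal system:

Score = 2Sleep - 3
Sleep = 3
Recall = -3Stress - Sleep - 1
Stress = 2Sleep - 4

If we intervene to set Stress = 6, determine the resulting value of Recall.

Under do(Stress=6), the mechanism Stress = 2Sleep - 4 is discarded; Stress is fixed at 6.
Recall = -3Stress - Sleep - 1  [with Stress=6, Sleep=3]  = -22

-22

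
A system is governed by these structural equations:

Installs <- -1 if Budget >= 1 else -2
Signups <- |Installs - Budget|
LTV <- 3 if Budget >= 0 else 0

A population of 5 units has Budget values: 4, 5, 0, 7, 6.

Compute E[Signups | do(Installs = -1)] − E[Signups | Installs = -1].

do(Installs=-1) breaks Installs's dependence on Budget. With Installs=-1 fixed, Signups across the units is 5, 6, 1, 8, 7, mean 5.4.
Conditioning on Installs=-1 selects the 4 unit(s) with Budget ∈ {4, 5, 7, 6}. Their Signups values: 5, 6, 8, 7. Mean = 6.5.
Difference = 5.4 − 6.5 = -1.1.

-1.1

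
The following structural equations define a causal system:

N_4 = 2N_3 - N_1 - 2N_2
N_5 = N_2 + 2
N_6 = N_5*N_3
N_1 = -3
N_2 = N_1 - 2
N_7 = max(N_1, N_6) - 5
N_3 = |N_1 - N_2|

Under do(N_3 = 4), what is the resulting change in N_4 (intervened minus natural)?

The intervention breaks the incoming arrows to N_3: N_3 = |N_1 - N_2| no longer applies, and N_3 = 4.
N_2 = N_1 - 2  [with N_1=-3]  = -5
N_4 = 2N_3 - N_1 - 2N_2  [with N_3=4, N_1=-3, N_2=-5]  = 21
Without intervention: N_2 = N_1 - 2  [with N_1=-3]  = -5; N_3 = |N_1 - N_2|  [with N_1=-3, N_2=-5]  = 2; N_4 = 2N_3 - N_1 - 2N_2  [with N_3=2, N_1=-3, N_2=-5]  = 17.
Change = 21 − 17 = 4.

4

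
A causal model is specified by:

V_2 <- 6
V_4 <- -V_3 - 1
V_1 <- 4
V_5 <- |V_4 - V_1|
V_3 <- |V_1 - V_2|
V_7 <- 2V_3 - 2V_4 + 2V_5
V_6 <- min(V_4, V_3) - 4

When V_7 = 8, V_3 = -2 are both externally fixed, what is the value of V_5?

Under do(V_7 = 8, V_3 = -2), each intervened variable's structural equation is replaced by its fixed value.
V_4 = -V_3 - 1  [with V_3=-2]  = 1
V_5 = |V_4 - V_1|  [with V_4=1, V_1=4]  = 3

3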